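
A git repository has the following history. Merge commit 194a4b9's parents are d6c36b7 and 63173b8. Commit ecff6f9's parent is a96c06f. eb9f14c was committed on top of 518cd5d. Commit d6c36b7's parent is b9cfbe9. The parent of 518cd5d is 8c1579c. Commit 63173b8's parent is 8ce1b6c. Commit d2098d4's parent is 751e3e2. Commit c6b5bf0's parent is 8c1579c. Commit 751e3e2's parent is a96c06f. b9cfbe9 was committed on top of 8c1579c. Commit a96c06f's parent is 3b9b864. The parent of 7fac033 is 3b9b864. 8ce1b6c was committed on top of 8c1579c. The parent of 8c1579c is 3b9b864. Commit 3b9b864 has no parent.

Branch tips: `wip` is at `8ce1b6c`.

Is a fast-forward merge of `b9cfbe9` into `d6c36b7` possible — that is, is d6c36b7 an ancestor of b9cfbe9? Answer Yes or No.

No

A fast-forward from d6c36b7 to b9cfbe9 is possible iff d6c36b7 is an ancestor of b9cfbe9.
Ancestors of b9cfbe9: {3b9b864, 8c1579c, b9cfbe9}.
d6c36b7 is not among them, so fast-forward is not possible.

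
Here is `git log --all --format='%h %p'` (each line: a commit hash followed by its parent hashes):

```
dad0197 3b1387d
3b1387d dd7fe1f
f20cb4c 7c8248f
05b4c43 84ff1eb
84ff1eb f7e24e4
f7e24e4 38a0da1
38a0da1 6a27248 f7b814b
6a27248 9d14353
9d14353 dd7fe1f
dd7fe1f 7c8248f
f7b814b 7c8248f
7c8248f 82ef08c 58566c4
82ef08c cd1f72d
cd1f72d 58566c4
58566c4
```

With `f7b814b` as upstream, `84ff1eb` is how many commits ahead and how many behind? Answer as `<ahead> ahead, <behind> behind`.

6 ahead, 0 behind

Reachable from 84ff1eb: {38a0da1, 58566c4, 6a27248, 7c8248f, 82ef08c, 84ff1eb, 9d14353, cd1f72d, dd7fe1f, f7b814b, f7e24e4}.
Reachable from f7b814b: {58566c4, 7c8248f, 82ef08c, cd1f72d, f7b814b}.
Only in 84ff1eb's history (ahead): {38a0da1, 6a27248, 84ff1eb, 9d14353, dd7fe1f, f7e24e4} — 6.
Only in f7b814b's history (behind): {} — 0.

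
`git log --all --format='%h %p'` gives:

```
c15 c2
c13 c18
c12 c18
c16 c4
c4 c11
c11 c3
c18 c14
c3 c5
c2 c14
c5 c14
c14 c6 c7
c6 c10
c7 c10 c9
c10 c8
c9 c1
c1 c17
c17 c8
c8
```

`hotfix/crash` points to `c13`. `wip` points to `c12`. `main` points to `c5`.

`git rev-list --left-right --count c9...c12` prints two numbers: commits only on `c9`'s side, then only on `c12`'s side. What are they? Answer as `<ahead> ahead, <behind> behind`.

0 ahead, 6 behind

Reachable from c9: {c1, c17, c8, c9}.
Reachable from c12: {c1, c10, c12, c14, c17, c18, c6, c7, c8, c9}.
Only in c9's history (ahead): {} — 0.
Only in c12's history (behind): {c10, c12, c14, c18, c6, c7} — 6.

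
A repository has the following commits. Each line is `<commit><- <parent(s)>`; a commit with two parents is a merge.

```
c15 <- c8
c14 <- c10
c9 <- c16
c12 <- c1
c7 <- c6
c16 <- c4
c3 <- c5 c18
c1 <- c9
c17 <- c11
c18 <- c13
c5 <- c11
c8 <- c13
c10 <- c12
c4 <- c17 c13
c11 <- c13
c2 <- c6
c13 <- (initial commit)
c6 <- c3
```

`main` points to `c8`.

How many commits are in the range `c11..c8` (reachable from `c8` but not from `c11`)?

1

Reachable from c8: {c13, c8}.
Reachable from c11: {c11, c13}.
In c8's history but not c11's: {c8} — 1 commit.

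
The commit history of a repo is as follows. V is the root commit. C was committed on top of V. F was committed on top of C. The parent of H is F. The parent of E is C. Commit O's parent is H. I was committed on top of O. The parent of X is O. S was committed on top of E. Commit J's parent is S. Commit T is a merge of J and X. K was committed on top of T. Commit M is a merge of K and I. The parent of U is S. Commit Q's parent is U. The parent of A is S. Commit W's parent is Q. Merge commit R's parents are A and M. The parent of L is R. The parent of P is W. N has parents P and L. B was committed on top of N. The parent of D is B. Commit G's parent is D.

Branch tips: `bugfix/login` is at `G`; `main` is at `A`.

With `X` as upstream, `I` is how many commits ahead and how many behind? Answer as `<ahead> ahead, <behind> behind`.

1 ahead, 1 behind

Reachable from I: {C, F, H, I, O, V}.
Reachable from X: {C, F, H, O, V, X}.
Only in I's history (ahead): {I} — 1.
Only in X's history (behind): {X} — 1.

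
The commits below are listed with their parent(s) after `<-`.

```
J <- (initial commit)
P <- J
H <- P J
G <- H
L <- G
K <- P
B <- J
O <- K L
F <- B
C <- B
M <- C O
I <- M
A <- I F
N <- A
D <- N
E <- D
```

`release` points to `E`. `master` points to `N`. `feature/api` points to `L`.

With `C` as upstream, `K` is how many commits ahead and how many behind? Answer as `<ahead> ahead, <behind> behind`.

Reachable from K: {J, K, P}.
Reachable from C: {B, C, J}.
Only in K's history (ahead): {K, P} — 2.
Only in C's history (behind): {B, C} — 2.

2 ahead, 2 behind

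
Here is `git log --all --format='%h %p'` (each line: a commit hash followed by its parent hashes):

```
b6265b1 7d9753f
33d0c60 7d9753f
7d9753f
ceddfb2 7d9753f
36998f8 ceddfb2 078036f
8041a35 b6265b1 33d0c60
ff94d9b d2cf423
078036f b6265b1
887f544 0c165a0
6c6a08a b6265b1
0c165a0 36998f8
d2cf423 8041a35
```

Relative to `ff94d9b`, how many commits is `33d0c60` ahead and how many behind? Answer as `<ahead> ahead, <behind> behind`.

Reachable from 33d0c60: {33d0c60, 7d9753f}.
Reachable from ff94d9b: {33d0c60, 7d9753f, 8041a35, b6265b1, d2cf423, ff94d9b}.
Only in 33d0c60's history (ahead): {} — 0.
Only in ff94d9b's history (behind): {8041a35, b6265b1, d2cf423, ff94d9b} — 4.

0 ahead, 4 behind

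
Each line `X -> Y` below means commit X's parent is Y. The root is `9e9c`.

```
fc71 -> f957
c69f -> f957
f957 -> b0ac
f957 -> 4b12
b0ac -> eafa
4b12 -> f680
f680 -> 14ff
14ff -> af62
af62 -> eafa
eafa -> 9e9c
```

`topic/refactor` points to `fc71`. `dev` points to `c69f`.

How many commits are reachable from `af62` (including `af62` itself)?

Walking parent pointers from af62: reachable set = {9e9c, af62, eafa}.
That is 3 commits.

3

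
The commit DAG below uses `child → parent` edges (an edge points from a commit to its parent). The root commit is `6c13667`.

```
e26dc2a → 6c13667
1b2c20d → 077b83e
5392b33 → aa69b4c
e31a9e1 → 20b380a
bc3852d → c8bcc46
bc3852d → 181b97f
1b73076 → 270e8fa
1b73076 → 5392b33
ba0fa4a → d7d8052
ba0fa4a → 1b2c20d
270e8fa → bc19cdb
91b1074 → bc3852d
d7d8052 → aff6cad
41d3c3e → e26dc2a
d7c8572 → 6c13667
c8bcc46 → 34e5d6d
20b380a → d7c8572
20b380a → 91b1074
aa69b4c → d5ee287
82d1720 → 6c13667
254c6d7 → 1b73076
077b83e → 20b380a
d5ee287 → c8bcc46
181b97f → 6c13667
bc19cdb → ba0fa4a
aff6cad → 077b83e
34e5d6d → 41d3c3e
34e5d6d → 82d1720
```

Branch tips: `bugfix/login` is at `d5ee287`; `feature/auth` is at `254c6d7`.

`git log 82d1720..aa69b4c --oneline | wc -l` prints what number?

6

Reachable from aa69b4c: {34e5d6d, 41d3c3e, 6c13667, 82d1720, aa69b4c, c8bcc46, d5ee287, e26dc2a}.
Reachable from 82d1720: {6c13667, 82d1720}.
In aa69b4c's history but not 82d1720's: {34e5d6d, 41d3c3e, aa69b4c, c8bcc46, d5ee287, e26dc2a} — 6 commits.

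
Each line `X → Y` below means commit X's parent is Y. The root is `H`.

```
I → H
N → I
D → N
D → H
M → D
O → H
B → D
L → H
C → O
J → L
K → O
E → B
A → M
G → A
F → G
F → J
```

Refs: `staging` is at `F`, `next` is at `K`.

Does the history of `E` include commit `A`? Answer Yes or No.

No

Ancestors of E: {B, D, E, H, I, N}.
A is not in that set, so it is not an ancestor of E.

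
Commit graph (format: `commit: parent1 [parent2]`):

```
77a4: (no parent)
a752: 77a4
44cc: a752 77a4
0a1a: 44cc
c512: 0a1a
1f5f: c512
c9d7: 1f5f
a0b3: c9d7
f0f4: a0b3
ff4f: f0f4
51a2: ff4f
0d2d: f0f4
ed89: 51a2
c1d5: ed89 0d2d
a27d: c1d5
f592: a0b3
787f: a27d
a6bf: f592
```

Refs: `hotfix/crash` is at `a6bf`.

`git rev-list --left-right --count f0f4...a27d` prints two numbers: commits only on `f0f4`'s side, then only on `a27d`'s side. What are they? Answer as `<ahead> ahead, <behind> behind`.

Reachable from f0f4: {0a1a, 1f5f, 44cc, 77a4, a0b3, a752, c512, c9d7, f0f4}.
Reachable from a27d: {0a1a, 0d2d, 1f5f, 44cc, 51a2, 77a4, a0b3, a27d, a752, c1d5, c512, c9d7, ed89, f0f4, ff4f}.
Only in f0f4's history (ahead): {} — 0.
Only in a27d's history (behind): {0d2d, 51a2, a27d, c1d5, ed89, ff4f} — 6.

0 ahead, 6 behind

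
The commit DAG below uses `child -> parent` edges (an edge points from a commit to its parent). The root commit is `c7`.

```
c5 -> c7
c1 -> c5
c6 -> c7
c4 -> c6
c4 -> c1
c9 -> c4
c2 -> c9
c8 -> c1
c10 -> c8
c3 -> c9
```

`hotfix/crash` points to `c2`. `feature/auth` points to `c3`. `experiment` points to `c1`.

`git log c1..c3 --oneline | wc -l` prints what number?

Reachable from c3: {c1, c3, c4, c5, c6, c7, c9}.
Reachable from c1: {c1, c5, c7}.
In c3's history but not c1's: {c3, c4, c6, c9} — 4 commits.

4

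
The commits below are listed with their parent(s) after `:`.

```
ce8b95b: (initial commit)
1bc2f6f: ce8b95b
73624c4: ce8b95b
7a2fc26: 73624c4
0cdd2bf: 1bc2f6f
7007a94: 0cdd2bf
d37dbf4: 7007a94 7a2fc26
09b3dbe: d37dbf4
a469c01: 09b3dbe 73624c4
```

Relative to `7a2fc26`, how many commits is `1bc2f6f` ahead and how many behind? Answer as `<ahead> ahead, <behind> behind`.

1 ahead, 2 behind

Reachable from 1bc2f6f: {1bc2f6f, ce8b95b}.
Reachable from 7a2fc26: {73624c4, 7a2fc26, ce8b95b}.
Only in 1bc2f6f's history (ahead): {1bc2f6f} — 1.
Only in 7a2fc26's history (behind): {73624c4, 7a2fc26} — 2.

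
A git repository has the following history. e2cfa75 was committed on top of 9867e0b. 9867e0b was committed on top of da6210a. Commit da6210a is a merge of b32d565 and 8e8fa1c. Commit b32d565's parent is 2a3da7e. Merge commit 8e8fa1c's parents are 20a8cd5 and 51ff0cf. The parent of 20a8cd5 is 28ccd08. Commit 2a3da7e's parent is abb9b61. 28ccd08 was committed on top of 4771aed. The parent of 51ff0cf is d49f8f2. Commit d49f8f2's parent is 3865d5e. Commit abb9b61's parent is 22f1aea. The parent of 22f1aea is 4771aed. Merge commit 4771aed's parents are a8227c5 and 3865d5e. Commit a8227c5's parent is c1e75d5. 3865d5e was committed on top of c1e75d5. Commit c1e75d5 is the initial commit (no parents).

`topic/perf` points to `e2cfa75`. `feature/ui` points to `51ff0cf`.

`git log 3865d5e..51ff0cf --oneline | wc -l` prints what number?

Reachable from 51ff0cf: {3865d5e, 51ff0cf, c1e75d5, d49f8f2}.
Reachable from 3865d5e: {3865d5e, c1e75d5}.
In 51ff0cf's history but not 3865d5e's: {51ff0cf, d49f8f2} — 2 commits.

2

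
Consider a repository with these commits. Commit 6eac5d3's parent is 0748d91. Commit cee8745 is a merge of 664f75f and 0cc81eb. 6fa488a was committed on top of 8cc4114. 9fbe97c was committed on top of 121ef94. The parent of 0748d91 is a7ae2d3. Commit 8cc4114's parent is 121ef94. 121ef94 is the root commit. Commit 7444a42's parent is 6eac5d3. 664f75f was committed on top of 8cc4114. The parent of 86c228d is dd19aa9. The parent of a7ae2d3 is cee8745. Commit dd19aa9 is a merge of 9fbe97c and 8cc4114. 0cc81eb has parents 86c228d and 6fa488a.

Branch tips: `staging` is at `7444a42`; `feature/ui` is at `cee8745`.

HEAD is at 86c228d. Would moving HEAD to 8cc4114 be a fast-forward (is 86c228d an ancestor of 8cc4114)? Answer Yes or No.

A fast-forward from 86c228d to 8cc4114 is possible iff 86c228d is an ancestor of 8cc4114.
Ancestors of 8cc4114: {121ef94, 8cc4114}.
86c228d is not among them, so fast-forward is not possible.

No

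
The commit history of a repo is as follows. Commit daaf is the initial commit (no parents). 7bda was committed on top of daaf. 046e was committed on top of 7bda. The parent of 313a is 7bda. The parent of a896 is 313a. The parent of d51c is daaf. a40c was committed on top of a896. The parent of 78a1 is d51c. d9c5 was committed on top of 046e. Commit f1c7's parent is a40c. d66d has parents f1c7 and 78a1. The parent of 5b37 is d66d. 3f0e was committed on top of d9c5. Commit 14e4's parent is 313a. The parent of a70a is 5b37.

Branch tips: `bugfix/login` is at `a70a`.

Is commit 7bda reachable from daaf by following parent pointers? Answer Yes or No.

No

Ancestors of daaf: {daaf}.
7bda is not in that set, so it is not an ancestor of daaf.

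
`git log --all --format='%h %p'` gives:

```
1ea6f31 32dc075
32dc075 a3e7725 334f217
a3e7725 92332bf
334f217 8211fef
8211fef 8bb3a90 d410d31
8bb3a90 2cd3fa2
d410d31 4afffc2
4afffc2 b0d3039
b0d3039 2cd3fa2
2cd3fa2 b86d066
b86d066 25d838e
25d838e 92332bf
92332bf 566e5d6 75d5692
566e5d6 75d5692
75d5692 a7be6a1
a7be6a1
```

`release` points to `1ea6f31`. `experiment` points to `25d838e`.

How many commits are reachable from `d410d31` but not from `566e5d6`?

Reachable from d410d31: {25d838e, 2cd3fa2, 4afffc2, 566e5d6, 75d5692, 92332bf, a7be6a1, b0d3039, b86d066, d410d31}.
Reachable from 566e5d6: {566e5d6, 75d5692, a7be6a1}.
In d410d31's history but not 566e5d6's: {25d838e, 2cd3fa2, 4afffc2, 92332bf, b0d3039, b86d066, d410d31} — 7 commits.

7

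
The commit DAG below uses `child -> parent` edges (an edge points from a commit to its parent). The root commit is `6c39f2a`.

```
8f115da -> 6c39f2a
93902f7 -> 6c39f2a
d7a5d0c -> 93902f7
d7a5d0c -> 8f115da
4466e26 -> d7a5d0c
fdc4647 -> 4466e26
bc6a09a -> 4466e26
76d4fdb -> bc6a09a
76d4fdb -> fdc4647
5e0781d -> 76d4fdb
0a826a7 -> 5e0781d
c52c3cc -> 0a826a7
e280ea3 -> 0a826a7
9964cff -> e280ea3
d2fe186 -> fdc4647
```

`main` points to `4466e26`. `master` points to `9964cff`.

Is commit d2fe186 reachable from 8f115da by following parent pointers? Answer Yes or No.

No

Ancestors of 8f115da: {6c39f2a, 8f115da}.
d2fe186 is not in that set, so it is not an ancestor of 8f115da.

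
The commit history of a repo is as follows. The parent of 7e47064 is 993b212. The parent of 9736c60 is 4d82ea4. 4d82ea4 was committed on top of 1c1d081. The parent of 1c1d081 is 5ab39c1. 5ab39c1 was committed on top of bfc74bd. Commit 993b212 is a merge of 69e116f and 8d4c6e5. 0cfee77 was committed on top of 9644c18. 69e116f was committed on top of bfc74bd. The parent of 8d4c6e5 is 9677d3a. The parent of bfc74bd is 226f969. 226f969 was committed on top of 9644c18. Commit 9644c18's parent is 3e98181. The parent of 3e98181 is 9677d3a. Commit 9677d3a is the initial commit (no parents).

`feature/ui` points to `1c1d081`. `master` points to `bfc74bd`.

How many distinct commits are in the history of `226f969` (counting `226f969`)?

Walking parent pointers from 226f969: reachable set = {226f969, 3e98181, 9644c18, 9677d3a}.
That is 4 commits.

4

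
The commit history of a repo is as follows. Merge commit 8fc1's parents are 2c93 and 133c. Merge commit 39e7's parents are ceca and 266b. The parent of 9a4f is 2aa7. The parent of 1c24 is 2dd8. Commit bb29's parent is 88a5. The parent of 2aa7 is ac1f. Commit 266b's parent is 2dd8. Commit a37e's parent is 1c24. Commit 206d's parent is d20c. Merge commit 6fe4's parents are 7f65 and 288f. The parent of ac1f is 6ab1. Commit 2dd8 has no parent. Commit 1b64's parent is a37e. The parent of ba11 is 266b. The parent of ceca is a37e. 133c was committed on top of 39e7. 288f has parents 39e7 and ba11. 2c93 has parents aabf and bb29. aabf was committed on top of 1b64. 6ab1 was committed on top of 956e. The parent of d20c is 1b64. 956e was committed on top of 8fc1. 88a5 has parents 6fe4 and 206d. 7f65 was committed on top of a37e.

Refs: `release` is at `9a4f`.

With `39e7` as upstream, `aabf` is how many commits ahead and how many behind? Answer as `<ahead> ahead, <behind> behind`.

Reachable from aabf: {1b64, 1c24, 2dd8, a37e, aabf}.
Reachable from 39e7: {1c24, 266b, 2dd8, 39e7, a37e, ceca}.
Only in aabf's history (ahead): {1b64, aabf} — 2.
Only in 39e7's history (behind): {266b, 39e7, ceca} — 3.

2 ahead, 3 behind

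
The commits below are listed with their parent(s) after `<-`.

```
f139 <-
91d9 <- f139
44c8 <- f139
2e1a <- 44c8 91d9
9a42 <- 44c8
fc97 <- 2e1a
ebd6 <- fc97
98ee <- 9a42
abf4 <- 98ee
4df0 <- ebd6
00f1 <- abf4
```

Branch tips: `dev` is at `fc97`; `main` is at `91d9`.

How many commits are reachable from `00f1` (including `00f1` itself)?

Walking parent pointers from 00f1: reachable set = {00f1, 44c8, 98ee, 9a42, abf4, f139}.
That is 6 commits.

6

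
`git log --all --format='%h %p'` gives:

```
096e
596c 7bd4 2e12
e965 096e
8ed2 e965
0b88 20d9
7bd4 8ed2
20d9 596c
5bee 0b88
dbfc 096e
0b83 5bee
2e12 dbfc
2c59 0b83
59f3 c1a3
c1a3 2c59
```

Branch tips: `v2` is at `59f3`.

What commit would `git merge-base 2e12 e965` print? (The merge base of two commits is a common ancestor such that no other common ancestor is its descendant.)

096e

Ancestors of 2e12: {096e, 2e12, dbfc}.
Ancestors of e965: {096e, e965}.
Common ancestors: {096e}.
The only common ancestor is 096e, so it is the merge base.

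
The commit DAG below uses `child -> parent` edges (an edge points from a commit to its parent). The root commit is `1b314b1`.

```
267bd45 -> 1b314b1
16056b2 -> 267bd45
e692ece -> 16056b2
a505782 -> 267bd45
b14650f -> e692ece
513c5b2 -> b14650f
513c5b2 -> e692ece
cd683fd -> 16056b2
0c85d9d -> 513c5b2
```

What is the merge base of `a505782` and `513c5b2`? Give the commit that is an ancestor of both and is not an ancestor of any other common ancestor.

267bd45

Ancestors of a505782: {1b314b1, 267bd45, a505782}.
Ancestors of 513c5b2: {16056b2, 1b314b1, 267bd45, 513c5b2, b14650f, e692ece}.
Common ancestors: {1b314b1, 267bd45}.
Among these, 267bd45 is not an ancestor of any other common ancestor — it is the merge base.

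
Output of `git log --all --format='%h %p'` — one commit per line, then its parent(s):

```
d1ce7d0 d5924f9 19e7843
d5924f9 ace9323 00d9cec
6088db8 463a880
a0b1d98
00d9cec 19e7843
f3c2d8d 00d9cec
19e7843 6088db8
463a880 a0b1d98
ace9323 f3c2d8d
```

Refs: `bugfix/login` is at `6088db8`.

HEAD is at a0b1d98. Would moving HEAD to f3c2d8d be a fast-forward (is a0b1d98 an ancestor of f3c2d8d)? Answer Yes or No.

A fast-forward from a0b1d98 to f3c2d8d is possible iff a0b1d98 is an ancestor of f3c2d8d.
Ancestors of f3c2d8d: {00d9cec, 19e7843, 463a880, 6088db8, a0b1d98, f3c2d8d}.
a0b1d98 is among them, so fast-forward is possible.

Yes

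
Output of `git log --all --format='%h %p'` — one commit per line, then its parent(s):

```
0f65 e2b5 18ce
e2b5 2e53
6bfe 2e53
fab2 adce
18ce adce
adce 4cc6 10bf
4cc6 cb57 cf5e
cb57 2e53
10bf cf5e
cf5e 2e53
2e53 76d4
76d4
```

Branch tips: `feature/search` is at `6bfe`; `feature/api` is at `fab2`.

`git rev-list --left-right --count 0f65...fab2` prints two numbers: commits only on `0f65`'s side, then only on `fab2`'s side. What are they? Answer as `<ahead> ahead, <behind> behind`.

3 ahead, 1 behind

Reachable from 0f65: {0f65, 10bf, 18ce, 2e53, 4cc6, 76d4, adce, cb57, cf5e, e2b5}.
Reachable from fab2: {10bf, 2e53, 4cc6, 76d4, adce, cb57, cf5e, fab2}.
Only in 0f65's history (ahead): {0f65, 18ce, e2b5} — 3.
Only in fab2's history (behind): {fab2} — 1.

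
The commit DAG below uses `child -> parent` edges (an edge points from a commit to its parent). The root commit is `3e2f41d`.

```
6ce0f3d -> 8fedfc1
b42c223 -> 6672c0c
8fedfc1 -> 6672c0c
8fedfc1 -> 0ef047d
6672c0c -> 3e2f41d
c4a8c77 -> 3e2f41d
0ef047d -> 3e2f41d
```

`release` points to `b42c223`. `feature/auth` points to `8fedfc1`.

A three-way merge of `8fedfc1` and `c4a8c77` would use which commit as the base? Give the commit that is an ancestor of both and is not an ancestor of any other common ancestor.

Ancestors of 8fedfc1: {0ef047d, 3e2f41d, 6672c0c, 8fedfc1}.
Ancestors of c4a8c77: {3e2f41d, c4a8c77}.
Common ancestors: {3e2f41d}.
The only common ancestor is 3e2f41d, so it is the merge base.

3e2f41d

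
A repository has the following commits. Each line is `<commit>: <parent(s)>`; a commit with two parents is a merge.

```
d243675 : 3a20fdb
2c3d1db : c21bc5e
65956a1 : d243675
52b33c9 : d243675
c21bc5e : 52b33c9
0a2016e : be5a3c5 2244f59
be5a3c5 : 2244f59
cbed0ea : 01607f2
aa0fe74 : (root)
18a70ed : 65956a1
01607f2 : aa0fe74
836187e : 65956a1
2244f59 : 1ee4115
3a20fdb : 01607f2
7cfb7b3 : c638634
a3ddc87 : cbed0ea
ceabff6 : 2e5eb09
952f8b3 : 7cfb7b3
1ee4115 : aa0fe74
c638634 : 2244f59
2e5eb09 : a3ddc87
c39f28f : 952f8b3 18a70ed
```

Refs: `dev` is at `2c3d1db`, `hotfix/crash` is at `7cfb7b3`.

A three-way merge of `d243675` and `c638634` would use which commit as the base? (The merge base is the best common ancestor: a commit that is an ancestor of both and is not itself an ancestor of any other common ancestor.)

aa0fe74

Ancestors of d243675: {01607f2, 3a20fdb, aa0fe74, d243675}.
Ancestors of c638634: {1ee4115, 2244f59, aa0fe74, c638634}.
Common ancestors: {aa0fe74}.
The only common ancestor is aa0fe74, so it is the merge base.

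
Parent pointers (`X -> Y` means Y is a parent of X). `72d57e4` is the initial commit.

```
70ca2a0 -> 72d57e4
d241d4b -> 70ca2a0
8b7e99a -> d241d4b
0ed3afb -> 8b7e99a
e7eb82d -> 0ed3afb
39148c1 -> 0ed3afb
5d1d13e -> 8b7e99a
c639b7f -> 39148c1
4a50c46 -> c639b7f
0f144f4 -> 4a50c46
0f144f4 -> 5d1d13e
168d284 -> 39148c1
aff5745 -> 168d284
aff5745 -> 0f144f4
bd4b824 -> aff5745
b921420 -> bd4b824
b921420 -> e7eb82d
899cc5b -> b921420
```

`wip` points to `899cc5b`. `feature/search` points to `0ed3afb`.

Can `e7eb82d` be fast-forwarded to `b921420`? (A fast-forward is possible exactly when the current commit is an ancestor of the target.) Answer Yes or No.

Yes

A fast-forward from e7eb82d to b921420 is possible iff e7eb82d is an ancestor of b921420.
Ancestors of b921420: {0ed3afb, 0f144f4, 168d284, 39148c1, 4a50c46, 5d1d13e, 70ca2a0, 72d57e4, 8b7e99a, aff5745, b921420, bd4b824, c639b7f, d241d4b, e7eb82d}.
e7eb82d is among them, so fast-forward is possible.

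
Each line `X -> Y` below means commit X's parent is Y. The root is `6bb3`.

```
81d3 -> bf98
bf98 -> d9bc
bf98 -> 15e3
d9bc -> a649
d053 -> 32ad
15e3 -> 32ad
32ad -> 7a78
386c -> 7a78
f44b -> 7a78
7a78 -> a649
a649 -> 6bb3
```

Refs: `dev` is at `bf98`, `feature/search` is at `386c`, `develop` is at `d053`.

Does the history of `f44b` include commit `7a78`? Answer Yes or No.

Ancestors of f44b (commits reachable by following parents): {6bb3, 7a78, a649, f44b}.
7a78 is in that set, so it is an ancestor of f44b.

Yes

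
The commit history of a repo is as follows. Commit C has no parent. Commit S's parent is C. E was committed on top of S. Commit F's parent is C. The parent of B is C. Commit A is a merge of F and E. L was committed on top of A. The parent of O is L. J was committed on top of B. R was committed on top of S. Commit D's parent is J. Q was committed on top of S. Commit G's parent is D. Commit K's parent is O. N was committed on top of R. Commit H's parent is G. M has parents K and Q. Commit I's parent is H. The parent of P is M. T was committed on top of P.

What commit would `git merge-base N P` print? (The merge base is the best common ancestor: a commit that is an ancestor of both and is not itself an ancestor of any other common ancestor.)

Ancestors of N: {C, N, R, S}.
Ancestors of P: {A, C, E, F, K, L, M, O, P, Q, S}.
Common ancestors: {C, S}.
Among these, S is not an ancestor of any other common ancestor — it is the merge base.

S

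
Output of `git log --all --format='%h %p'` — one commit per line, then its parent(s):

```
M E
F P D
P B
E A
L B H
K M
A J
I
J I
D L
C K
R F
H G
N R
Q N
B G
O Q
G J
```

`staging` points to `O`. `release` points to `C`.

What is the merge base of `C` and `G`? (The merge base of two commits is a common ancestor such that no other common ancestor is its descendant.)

J

Ancestors of C: {A, C, E, I, J, K, M}.
Ancestors of G: {G, I, J}.
Common ancestors: {I, J}.
Among these, J is not an ancestor of any other common ancestor — it is the merge base.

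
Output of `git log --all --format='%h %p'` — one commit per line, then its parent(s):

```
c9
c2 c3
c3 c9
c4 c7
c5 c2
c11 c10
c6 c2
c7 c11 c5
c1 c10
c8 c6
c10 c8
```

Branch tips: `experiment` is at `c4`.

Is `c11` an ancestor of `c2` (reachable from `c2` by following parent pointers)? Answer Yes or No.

No

Ancestors of c2: {c2, c3, c9}.
c11 is not in that set, so it is not an ancestor of c2.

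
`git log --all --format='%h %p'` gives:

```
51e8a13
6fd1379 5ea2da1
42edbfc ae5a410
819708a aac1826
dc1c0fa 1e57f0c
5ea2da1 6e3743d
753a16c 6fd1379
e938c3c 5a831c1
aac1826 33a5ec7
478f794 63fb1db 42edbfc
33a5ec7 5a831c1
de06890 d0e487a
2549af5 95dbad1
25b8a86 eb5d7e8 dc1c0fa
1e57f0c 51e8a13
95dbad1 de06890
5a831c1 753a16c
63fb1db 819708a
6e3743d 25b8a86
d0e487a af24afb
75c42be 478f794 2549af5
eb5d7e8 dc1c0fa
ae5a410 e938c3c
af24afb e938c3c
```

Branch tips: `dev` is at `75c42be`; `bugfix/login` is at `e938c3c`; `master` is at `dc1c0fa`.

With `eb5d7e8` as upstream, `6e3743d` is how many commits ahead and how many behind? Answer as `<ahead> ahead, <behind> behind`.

Reachable from 6e3743d: {1e57f0c, 25b8a86, 51e8a13, 6e3743d, dc1c0fa, eb5d7e8}.
Reachable from eb5d7e8: {1e57f0c, 51e8a13, dc1c0fa, eb5d7e8}.
Only in 6e3743d's history (ahead): {25b8a86, 6e3743d} — 2.
Only in eb5d7e8's history (behind): {} — 0.

2 ahead, 0 behind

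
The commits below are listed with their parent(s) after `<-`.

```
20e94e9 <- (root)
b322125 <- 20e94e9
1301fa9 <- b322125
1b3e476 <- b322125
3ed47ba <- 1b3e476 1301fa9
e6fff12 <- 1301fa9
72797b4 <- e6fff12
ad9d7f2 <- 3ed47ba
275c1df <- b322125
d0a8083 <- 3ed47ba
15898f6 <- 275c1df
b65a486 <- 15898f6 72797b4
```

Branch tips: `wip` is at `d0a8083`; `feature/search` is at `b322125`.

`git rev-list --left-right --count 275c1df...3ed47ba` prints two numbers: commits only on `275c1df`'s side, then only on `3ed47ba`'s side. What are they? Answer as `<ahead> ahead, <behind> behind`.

1 ahead, 3 behind

Reachable from 275c1df: {20e94e9, 275c1df, b322125}.
Reachable from 3ed47ba: {1301fa9, 1b3e476, 20e94e9, 3ed47ba, b322125}.
Only in 275c1df's history (ahead): {275c1df} — 1.
Only in 3ed47ba's history (behind): {1301fa9, 1b3e476, 3ed47ba} — 3.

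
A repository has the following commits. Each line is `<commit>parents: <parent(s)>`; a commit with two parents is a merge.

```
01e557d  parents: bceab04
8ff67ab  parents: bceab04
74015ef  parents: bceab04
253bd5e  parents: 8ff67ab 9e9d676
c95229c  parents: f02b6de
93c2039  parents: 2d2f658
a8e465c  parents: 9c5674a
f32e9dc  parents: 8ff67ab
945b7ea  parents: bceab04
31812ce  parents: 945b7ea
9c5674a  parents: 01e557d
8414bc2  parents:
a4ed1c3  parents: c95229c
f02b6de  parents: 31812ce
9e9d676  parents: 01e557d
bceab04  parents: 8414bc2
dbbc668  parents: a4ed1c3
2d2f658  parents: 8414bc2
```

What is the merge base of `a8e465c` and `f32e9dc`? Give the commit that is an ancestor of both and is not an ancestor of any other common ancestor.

bceab04

Ancestors of a8e465c: {01e557d, 8414bc2, 9c5674a, a8e465c, bceab04}.
Ancestors of f32e9dc: {8414bc2, 8ff67ab, bceab04, f32e9dc}.
Common ancestors: {8414bc2, bceab04}.
Among these, bceab04 is not an ancestor of any other common ancestor — it is the merge base.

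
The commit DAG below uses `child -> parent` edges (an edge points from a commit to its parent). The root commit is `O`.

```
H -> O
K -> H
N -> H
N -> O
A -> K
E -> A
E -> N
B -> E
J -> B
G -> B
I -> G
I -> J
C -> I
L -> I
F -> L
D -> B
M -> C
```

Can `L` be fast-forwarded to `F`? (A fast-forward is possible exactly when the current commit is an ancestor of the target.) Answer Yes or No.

A fast-forward from L to F is possible iff L is an ancestor of F.
Ancestors of F: {A, B, E, F, G, H, I, J, K, L, N, O}.
L is among them, so fast-forward is possible.

Yes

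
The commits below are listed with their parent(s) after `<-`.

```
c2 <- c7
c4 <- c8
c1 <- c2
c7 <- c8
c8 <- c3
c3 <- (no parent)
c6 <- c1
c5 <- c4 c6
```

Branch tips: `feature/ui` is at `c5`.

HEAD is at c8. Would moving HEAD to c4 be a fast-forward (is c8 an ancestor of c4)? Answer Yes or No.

A fast-forward from c8 to c4 is possible iff c8 is an ancestor of c4.
Ancestors of c4: {c3, c4, c8}.
c8 is among them, so fast-forward is possible.

Yes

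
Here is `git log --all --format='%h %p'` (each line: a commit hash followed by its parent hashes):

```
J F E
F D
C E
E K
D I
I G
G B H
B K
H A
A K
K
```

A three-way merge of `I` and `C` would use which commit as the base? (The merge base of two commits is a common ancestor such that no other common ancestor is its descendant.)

K

Ancestors of I: {A, B, G, H, I, K}.
Ancestors of C: {C, E, K}.
Common ancestors: {K}.
The only common ancestor is K, so it is the merge base.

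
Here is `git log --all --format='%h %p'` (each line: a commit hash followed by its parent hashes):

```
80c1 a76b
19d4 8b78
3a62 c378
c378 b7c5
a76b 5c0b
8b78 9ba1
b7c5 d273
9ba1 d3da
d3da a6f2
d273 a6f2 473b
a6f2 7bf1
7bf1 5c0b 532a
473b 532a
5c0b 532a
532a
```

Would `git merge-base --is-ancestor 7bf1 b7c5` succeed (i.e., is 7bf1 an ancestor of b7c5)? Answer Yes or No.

Yes

Ancestors of b7c5 (commits reachable by following parents): {473b, 532a, 5c0b, 7bf1, a6f2, b7c5, d273}.
7bf1 is in that set, so it is an ancestor of b7c5.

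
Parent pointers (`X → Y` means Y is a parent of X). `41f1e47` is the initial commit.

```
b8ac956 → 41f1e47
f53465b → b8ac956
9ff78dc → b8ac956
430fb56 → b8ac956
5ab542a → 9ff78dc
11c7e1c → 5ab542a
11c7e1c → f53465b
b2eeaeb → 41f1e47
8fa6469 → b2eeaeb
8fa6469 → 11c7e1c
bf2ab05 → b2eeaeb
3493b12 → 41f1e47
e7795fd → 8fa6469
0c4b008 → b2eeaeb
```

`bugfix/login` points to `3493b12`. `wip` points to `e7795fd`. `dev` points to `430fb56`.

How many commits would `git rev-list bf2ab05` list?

Walking parent pointers from bf2ab05: reachable set = {41f1e47, b2eeaeb, bf2ab05}.
That is 3 commits.

3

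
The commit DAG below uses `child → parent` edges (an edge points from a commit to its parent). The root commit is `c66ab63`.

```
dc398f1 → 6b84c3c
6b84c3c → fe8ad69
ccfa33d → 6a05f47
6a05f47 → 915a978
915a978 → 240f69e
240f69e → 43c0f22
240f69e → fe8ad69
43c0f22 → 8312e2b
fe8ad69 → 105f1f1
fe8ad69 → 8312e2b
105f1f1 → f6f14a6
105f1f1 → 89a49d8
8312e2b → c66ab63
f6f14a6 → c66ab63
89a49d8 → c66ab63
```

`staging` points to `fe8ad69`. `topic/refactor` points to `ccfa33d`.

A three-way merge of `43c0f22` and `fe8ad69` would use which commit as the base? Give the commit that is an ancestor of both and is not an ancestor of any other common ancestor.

Ancestors of 43c0f22: {43c0f22, 8312e2b, c66ab63}.
Ancestors of fe8ad69: {105f1f1, 8312e2b, 89a49d8, c66ab63, f6f14a6, fe8ad69}.
Common ancestors: {8312e2b, c66ab63}.
Among these, 8312e2b is not an ancestor of any other common ancestor — it is the merge base.

8312e2b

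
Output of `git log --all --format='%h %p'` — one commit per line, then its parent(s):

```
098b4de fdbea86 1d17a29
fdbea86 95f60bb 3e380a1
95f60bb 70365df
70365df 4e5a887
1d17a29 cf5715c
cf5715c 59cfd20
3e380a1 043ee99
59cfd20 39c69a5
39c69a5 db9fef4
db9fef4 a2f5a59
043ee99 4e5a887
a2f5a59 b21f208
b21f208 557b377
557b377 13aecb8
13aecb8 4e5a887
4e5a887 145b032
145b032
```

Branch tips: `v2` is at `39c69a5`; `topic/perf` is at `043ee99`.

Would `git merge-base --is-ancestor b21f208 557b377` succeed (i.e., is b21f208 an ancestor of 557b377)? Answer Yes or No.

No

Ancestors of 557b377: {13aecb8, 145b032, 4e5a887, 557b377}.
b21f208 is not in that set, so it is not an ancestor of 557b377.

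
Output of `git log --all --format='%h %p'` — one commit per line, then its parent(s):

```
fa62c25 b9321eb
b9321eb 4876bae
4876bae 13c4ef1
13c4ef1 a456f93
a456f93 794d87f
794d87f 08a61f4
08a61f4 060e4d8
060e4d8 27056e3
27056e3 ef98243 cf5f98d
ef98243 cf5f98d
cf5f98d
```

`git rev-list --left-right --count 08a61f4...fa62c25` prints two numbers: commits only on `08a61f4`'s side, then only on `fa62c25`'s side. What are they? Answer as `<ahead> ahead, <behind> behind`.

0 ahead, 6 behind

Reachable from 08a61f4: {060e4d8, 08a61f4, 27056e3, cf5f98d, ef98243}.
Reachable from fa62c25: {060e4d8, 08a61f4, 13c4ef1, 27056e3, 4876bae, 794d87f, a456f93, b9321eb, cf5f98d, ef98243, fa62c25}.
Only in 08a61f4's history (ahead): {} — 0.
Only in fa62c25's history (behind): {13c4ef1, 4876bae, 794d87f, a456f93, b9321eb, fa62c25} — 6.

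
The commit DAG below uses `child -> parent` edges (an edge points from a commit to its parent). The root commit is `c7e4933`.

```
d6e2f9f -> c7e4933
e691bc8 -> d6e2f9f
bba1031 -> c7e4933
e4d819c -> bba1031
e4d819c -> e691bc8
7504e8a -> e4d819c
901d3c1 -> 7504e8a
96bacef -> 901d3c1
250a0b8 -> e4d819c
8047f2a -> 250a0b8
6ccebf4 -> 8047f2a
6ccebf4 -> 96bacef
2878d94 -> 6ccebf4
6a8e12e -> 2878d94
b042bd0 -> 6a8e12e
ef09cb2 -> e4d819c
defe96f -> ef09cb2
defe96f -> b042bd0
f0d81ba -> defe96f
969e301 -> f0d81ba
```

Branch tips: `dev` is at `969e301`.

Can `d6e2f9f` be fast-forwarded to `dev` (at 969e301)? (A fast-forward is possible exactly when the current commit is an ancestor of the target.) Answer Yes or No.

Yes

A fast-forward from d6e2f9f to 969e301 is possible iff d6e2f9f is an ancestor of 969e301.
Ancestors of 969e301: {250a0b8, 2878d94, 6a8e12e, 6ccebf4, 7504e8a, 8047f2a, 901d3c1, 969e301, 96bacef, b042bd0, bba1031, c7e4933, d6e2f9f, defe96f, e4d819c, e691bc8, ef09cb2, f0d81ba}.
d6e2f9f is among them, so fast-forward is possible.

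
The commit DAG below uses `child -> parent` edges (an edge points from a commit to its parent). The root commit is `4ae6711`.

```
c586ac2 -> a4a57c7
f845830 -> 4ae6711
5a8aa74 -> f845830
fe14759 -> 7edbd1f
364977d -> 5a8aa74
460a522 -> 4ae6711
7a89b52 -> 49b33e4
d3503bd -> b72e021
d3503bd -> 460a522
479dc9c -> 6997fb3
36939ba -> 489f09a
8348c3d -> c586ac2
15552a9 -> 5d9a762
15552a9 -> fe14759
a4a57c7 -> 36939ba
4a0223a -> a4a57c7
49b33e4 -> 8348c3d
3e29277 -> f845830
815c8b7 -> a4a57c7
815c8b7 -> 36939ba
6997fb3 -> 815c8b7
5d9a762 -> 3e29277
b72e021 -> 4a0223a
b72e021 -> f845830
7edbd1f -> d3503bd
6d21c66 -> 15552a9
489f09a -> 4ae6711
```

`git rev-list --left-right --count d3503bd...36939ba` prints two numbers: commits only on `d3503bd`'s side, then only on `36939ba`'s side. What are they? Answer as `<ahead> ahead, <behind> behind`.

6 ahead, 0 behind

Reachable from d3503bd: {36939ba, 460a522, 489f09a, 4a0223a, 4ae6711, a4a57c7, b72e021, d3503bd, f845830}.
Reachable from 36939ba: {36939ba, 489f09a, 4ae6711}.
Only in d3503bd's history (ahead): {460a522, 4a0223a, a4a57c7, b72e021, d3503bd, f845830} — 6.
Only in 36939ba's history (behind): {} — 0.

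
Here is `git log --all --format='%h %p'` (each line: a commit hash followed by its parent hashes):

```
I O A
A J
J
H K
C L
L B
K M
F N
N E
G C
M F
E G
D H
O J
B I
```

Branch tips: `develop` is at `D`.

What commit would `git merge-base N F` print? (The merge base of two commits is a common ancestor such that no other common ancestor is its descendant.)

Ancestors of N: {A, B, C, E, G, I, J, L, N, O}.
Ancestors of F: {A, B, C, E, F, G, I, J, L, N, O}.
Common ancestors: {A, B, C, E, G, I, J, L, N, O}.
Among these, N is not an ancestor of any other common ancestor — it is the merge base.

N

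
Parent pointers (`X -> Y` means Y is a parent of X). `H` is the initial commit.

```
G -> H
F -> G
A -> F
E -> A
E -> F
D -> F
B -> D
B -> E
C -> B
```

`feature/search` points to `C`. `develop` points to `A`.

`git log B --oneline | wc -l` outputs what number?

7

Walking parent pointers from B: reachable set = {A, B, D, E, F, G, H}.
That is 7 commits.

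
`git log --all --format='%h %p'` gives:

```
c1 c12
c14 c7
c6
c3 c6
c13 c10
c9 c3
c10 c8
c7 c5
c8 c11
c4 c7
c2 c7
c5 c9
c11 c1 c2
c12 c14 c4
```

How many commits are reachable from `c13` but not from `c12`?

Reachable from c13: {c1, c10, c11, c12, c13, c14, c2, c3, c4, c5, c6, c7, c8, c9}.
Reachable from c12: {c12, c14, c3, c4, c5, c6, c7, c9}.
In c13's history but not c12's: {c1, c10, c11, c13, c2, c8} — 6 commits.

6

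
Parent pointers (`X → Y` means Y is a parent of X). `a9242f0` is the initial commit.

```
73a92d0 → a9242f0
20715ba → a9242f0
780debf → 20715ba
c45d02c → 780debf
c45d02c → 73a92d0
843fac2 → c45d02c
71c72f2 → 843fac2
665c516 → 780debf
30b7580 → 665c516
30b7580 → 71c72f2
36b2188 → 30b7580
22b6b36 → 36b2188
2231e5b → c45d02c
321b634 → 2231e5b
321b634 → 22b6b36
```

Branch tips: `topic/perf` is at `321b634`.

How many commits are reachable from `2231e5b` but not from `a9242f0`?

Reachable from 2231e5b: {20715ba, 2231e5b, 73a92d0, 780debf, a9242f0, c45d02c}.
Reachable from a9242f0: {a9242f0}.
In 2231e5b's history but not a9242f0's: {20715ba, 2231e5b, 73a92d0, 780debf, c45d02c} — 5 commits.

5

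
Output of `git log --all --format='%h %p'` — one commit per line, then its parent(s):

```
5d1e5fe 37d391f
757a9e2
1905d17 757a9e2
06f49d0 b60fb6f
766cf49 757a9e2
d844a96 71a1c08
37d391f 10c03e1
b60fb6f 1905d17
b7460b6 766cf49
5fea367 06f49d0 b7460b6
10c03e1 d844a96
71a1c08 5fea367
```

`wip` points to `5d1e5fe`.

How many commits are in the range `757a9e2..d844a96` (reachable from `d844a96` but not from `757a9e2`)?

Reachable from d844a96: {06f49d0, 1905d17, 5fea367, 71a1c08, 757a9e2, 766cf49, b60fb6f, b7460b6, d844a96}.
Reachable from 757a9e2: {757a9e2}.
In d844a96's history but not 757a9e2's: {06f49d0, 1905d17, 5fea367, 71a1c08, 766cf49, b60fb6f, b7460b6, d844a96} — 8 commits.

8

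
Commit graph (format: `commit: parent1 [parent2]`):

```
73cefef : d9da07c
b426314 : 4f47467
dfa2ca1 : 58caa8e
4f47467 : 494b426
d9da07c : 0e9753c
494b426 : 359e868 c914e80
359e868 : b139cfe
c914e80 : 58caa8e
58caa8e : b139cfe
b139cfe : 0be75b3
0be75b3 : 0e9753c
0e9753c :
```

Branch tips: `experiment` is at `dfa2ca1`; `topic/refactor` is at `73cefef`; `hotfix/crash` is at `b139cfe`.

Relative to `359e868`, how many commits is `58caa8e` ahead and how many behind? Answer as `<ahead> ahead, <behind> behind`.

Reachable from 58caa8e: {0be75b3, 0e9753c, 58caa8e, b139cfe}.
Reachable from 359e868: {0be75b3, 0e9753c, 359e868, b139cfe}.
Only in 58caa8e's history (ahead): {58caa8e} — 1.
Only in 359e868's history (behind): {359e868} — 1.

1 ahead, 1 behind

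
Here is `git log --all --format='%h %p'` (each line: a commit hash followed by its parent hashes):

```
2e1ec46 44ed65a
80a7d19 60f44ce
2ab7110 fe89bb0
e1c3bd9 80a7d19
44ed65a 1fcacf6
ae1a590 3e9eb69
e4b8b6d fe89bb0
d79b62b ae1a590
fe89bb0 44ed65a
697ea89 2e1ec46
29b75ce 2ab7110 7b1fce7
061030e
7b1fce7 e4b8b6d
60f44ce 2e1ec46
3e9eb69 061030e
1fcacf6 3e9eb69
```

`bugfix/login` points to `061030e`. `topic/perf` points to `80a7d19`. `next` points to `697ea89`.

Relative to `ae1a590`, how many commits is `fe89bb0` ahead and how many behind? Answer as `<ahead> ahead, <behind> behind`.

Reachable from fe89bb0: {061030e, 1fcacf6, 3e9eb69, 44ed65a, fe89bb0}.
Reachable from ae1a590: {061030e, 3e9eb69, ae1a590}.
Only in fe89bb0's history (ahead): {1fcacf6, 44ed65a, fe89bb0} — 3.
Only in ae1a590's history (behind): {ae1a590} — 1.

3 ahead, 1 behind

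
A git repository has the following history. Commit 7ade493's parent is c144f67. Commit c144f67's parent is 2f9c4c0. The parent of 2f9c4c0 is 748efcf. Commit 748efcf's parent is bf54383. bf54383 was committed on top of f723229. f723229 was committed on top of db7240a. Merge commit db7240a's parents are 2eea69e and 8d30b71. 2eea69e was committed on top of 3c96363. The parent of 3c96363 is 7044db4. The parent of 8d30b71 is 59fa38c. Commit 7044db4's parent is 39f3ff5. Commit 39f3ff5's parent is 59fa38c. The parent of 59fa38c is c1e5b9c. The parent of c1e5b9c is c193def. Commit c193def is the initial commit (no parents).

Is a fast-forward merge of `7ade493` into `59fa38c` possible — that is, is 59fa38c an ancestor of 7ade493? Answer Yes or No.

A fast-forward from 59fa38c to 7ade493 is possible iff 59fa38c is an ancestor of 7ade493.
Ancestors of 7ade493: {2eea69e, 2f9c4c0, 39f3ff5, 3c96363, 59fa38c, 7044db4, 748efcf, 7ade493, 8d30b71, bf54383, c144f67, c193def, c1e5b9c, db7240a, f723229}.
59fa38c is among them, so fast-forward is possible.

Yes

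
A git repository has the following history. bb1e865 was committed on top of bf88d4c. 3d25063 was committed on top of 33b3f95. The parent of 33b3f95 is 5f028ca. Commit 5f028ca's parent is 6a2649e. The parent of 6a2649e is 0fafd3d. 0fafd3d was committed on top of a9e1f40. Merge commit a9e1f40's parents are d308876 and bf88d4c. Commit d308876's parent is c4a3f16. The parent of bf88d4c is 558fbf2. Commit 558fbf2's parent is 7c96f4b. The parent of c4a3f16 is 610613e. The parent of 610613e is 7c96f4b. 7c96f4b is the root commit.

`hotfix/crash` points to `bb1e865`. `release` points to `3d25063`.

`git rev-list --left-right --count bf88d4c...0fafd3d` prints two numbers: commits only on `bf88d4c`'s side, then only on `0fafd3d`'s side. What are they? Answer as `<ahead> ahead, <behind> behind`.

0 ahead, 5 behind

Reachable from bf88d4c: {558fbf2, 7c96f4b, bf88d4c}.
Reachable from 0fafd3d: {0fafd3d, 558fbf2, 610613e, 7c96f4b, a9e1f40, bf88d4c, c4a3f16, d308876}.
Only in bf88d4c's history (ahead): {} — 0.
Only in 0fafd3d's history (behind): {0fafd3d, 610613e, a9e1f40, c4a3f16, d308876} — 5.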